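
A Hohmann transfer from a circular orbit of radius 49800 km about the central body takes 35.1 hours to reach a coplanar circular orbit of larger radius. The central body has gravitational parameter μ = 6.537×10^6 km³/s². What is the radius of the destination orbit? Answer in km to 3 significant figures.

Transfer time t = 35.1 hours = 1.2636×10^5 s, and t = π√(a_t³/μ).
So a_t = (μ t²/π²)^(1/3) = (6.537×10^6 × (1.2636×10^5)² / π²)^(1/3) = 2.1950×10^5 km.
Since a_t = (r₁ + r₂)/2, r₂ = 2a_t − r₁ = 2×2.1950×10^5 − 49800 = 3.892×10^5 km.

r₂ = 3.89×10^5 km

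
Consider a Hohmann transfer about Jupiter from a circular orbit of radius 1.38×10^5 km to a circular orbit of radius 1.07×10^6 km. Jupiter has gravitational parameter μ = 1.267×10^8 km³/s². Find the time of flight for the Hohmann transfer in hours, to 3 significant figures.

Transfer-ellipse semi-major axis a_t = (r₁ + r₂)/2 = (1.380×10^5 + 1.070×10^6)/2 = 6.040×10^5 km.
By Kepler's third law the transfer-orbit period is T = 2π√(a_t³/μ), so t = T/2 = 1.310×10^5 s.
Converting: 1.310×10^5 s ÷ 3600 s/hour = 36.4 hours.

t = 36.4 hours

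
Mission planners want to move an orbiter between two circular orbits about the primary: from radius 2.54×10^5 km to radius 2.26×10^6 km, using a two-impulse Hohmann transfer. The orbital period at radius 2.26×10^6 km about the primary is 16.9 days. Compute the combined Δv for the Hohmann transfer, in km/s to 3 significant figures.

From Kepler's third law T² = 4π²r³/μ at r = 2.26×10^6 km, T = 16.9 days = 16.9 × 86400 s = 1.46016×10^6 s: μ = 4π²r³/T² = 2.13739×10^8 km³/s².
The Hohmann ellipse has a_t = (r₁ + r₂)/2 = 1.257×10^6 km.
Circular speed at r₁: v₁ = √(μ/r₁) = √(2.13739×10^8/2.540×10^5) = 29.0085 km/s.
Transfer-orbit speed at r₁ (vis-viva): v_p = √[μ(2/r₁ − 1/a_t)] = 38.8966 km/s.
First burn Δv₁ = |v_p − v₁| = 9.888 km/s.
At r₂, v₂ = √(μ/r₂) = 9.725 km/s.
Transfer-orbit speed at r₂: v_a = √[μ(2/r₂ − 1/a_t)] = 4.372 km/s.
Second burn Δv₂ = |v₂ − v_a| = 5.353 km/s.
Δv = Δv₁ + Δv₂ = 9.888 + 5.353 = 15.24 km/s.

Δv = 15.2 km/s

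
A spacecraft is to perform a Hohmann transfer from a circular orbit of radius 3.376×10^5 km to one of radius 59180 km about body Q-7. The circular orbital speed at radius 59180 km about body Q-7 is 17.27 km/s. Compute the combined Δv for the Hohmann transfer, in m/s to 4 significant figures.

Δv = 8540 m/s

From the circular-orbit relation v² = μ/r at r = 59180 km: μ = v²r = (17.27)² × 59180 = 1.76506×10^7 km³/s².
Transfer-ellipse semi-major axis a_t = (r₁ + r₂)/2 = (3.376×10^5 + 59180)/2 = 1.9839×10^5 km.
Circular speed at r₁: v₁ = √(μ/r₁) = √(1.76506×10^7/3.376×10^5) = 7.230671 km/s.
Transfer-orbit speed at r₁ (v² = μ(2/r − 1/a)): v_a = √[μ(2/r₁ − 1/a_t)] = 3.949173 km/s.
First burn Δv₁ = |v_a − v₁| = 3.281 km/s.
Circular speed at r₂: v₂ = √(μ/r₂) = 17.270 km/s.
Transfer-orbit speed at r₂: v_p = √[μ(2/r₂ − 1/a_t)] = 22.529 km/s.
Second burn Δv₂ = |v₂ − v_p| = 5.259 km/s.
Δv = Δv₁ + Δv₂ = 3.281 + 5.259 = 8.540 km/s.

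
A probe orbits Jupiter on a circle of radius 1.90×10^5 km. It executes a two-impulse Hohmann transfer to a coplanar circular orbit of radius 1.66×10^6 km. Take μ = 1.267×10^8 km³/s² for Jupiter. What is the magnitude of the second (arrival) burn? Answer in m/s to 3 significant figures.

Δv₂ = 4780 m/s

The Hohmann ellipse has a_t = (r₁ + r₂)/2 = 9.250×10^5 km.
On the circular orbit at r = 1.660×10^6 km, v_c = √(μ/r) = 8.736 km/s.
Transfer-orbit speed at the same r (vis-viva, a = a_t): v_t = √[μ(2/r − 1/a_t)] = 3.959 km/s.
Δv₂ = |v_t − v_c| = |3.959 − 8.736| = 4.777 km/s.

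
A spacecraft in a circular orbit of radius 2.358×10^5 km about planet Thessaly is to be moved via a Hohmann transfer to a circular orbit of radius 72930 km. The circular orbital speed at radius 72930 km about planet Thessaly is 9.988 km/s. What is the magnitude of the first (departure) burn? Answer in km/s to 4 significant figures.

Δv₁ = 1.737 km/s

From the circular-orbit relation v² = μ/r at r = 72930 km: μ = v²r = (9.988)² × 72930 = 7.27551×10^6 km³/s².
Semi-major axis of the transfer orbit: a_t = (2.358×10^5 + 72930)/2 = 1.54365×10^5 km.
On the circular orbit at r = 2.358×10^5 km, v_c = √(μ/r) = 5.555 km/s.
Transfer-orbit speed at the same r (vis-viva, a = a_t): v_t = √[μ(2/r − 1/a_t)] = 3.818 km/s.
Δv₁ = |v_t − v_c| = |3.818 − 5.555| = 1.737 km/s.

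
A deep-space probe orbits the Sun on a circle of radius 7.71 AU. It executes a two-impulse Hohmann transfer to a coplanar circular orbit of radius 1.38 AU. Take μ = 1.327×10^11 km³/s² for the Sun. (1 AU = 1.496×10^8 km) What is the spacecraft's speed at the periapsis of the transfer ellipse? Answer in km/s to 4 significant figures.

In km: r₁ = 7.71 × 1.496×10^8 = 1.153416×10^9 km; r₂ = 1.38 × 1.496×10^8 = 2.06448×10^8 km.
Semi-major axis of the transfer orbit: a_t = (1.153416×10^9 + 2.06448×10^8)/2 = 6.79932×10^8 km.
The periapsis of the transfer ellipse is at r = 2.06448×10^8 km.
From the vis-viva equation, v = √[μ(2/r − 1/a_t)] = 33.02 km/s.

v = 33.02 km/s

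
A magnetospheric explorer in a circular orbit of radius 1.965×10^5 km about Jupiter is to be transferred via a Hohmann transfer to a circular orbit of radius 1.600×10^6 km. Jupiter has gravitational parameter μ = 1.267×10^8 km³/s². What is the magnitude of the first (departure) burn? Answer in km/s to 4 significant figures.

Δv₁ = 8.497 km/s

The Hohmann ellipse has a_t = (r₁ + r₂)/2 = 8.9825×10^5 km.
Circular speed at r = 1.965×10^5 km: v_c = √(μ/r) = 25.393 km/s.
Transfer-orbit speed at the same r (vis-viva, a = a_t): v_t = √[μ(2/r − 1/a_t)] = 33.890 km/s.
Δv₁ = |v_t − v_c| = |33.890 − 25.393| = 8.497 km/s.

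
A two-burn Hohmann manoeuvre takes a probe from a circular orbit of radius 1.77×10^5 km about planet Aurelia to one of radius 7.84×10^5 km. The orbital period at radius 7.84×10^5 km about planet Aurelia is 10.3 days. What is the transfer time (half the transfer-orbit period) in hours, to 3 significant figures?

t = 59.3 hours

From Kepler's third law T² = 4π²r³/μ at r = 7.84×10^5 km, T = 10.3 days = 10.3 × 86400 s = 8.8992×10^5 s: μ = 4π²r³/T² = 2.40218×10^7 km³/s².
Semi-major axis of the transfer orbit: a_t = (1.770×10^5 + 7.840×10^5)/2 = 4.805×10^5 km.
Transfer time t = π√(a_t³/μ) = π√((4.805×10^5)³ / 2.40218×10^7) = 2.135×10^5 s.
Converting: 2.135×10^5 s ÷ 3600 s/hour = 59.3 hours.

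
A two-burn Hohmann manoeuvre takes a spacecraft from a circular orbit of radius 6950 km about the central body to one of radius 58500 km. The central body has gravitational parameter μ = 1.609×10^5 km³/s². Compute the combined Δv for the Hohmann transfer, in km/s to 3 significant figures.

Semi-major axis of the transfer orbit: a_t = (6950 + 58500)/2 = 32725 km.
At r₁ the circular-orbit speed is v₁ = √(μ/r₁) = 4.8116 km/s.
Transfer-orbit speed at r₁ (vis-viva): v_p = √[μ(2/r₁ − 1/a_t)] = 6.4332 km/s.
First burn Δv₁ = |v_p − v₁| = 1.622 km/s.
Circular speed at r₂: v₂ = √(μ/r₂) = 1.65844 km/s.
Transfer-orbit speed at r₂: v_a = √[μ(2/r₂ − 1/a_t)] = 0.764280 km/s.
Second burn Δv₂ = |v₂ − v_a| = 0.8942 km/s.
Δv = Δv₁ + Δv₂ = 1.622 + 0.8942 = 2.516 km/s.

Δv = 2.52 km/s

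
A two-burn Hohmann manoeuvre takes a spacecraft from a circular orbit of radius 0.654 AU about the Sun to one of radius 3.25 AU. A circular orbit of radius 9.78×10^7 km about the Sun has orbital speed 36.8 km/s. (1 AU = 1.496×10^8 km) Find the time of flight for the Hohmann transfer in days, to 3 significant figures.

From the circular-orbit relation v² = μ/r at r = 9.78×10^7 km: μ = v²r = (36.8)² × 9.78×10^7 = 1.32445×10^11 km³/s².
In km: r₁ = 0.654 × 1.496×10^8 = 9.78384×10^7 km; r₂ = 3.25 × 1.496×10^8 = 4.862×10^8 km.
Transfer-ellipse semi-major axis a_t = (r₁ + r₂)/2 = (9.78384×10^7 + 4.862×10^8)/2 = 2.920192×10^8 km.
Transfer time t = π√(a_t³/μ) = π√((2.920192×10^8)³ / 1.32445×10^11) = 4.308×10^7 s.
Converting: 4.308×10^7 s ÷ 86400 s/day = 499 days.

t = 499 days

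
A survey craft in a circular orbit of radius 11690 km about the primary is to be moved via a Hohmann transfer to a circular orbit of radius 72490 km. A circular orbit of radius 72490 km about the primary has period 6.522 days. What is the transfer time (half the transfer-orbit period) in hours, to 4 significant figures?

From Kepler's third law T² = 4π²r³/μ at r = 72490 km, T = 6.522 days = 6.522 × 86400 s = 5.635008×10^5 s: μ = 4π²r³/T² = 47359.3 km³/s².
The Hohmann ellipse has a_t = (r₁ + r₂)/2 = 42090 km.
By Kepler's third law the transfer-orbit period is T = 2π√(a_t³/μ), so t = T/2 = 1.2466×10^5 s.
Converting: 1.2466×10^5 s ÷ 3600 s/hour = 34.63 hours.

t = 34.63 hours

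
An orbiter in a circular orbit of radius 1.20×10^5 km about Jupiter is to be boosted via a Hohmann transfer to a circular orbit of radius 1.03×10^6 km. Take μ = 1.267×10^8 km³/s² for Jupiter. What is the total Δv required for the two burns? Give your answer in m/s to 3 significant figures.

Transfer-ellipse semi-major axis a_t = (r₁ + r₂)/2 = (1.200×10^5 + 1.030×10^6)/2 = 5.750×10^5 km.
Circular speed at r₁: v₁ = √(μ/r₁) = √(1.267×10^8/1.200×10^5) = 32.49 km/s.
On the transfer ellipse at r₁, vis-viva gives v_p = √[μ(2/r₁ − 1/a_t)] = 43.49 km/s.
First burn Δv₁ = |v_p − v₁| = 11.00 km/s.
At r₂, v₂ = √(μ/r₂) = 11.091 km/s.
Transfer-orbit speed at r₂: v_a = √[μ(2/r₂ − 1/a_t)] = 5.0667 km/s.
Second burn Δv₂ = |v₂ − v_a| = 6.024 km/s.
Δv = Δv₁ + Δv₂ = 11.00 + 6.024 = 17.02 km/s.

Δv = 17000 m/s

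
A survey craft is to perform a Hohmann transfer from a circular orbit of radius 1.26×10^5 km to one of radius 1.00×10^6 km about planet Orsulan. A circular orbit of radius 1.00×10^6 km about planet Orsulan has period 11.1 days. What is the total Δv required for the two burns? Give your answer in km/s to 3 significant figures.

Δv = 9.59 km/s

From Kepler's third law T² = 4π²r³/μ at r = 1.00×10^6 km, T = 11.1 days = 11.1 × 86400 s = 9.5904×10^5 s: μ = 4π²r³/T² = 4.29226×10^7 km³/s².
Semi-major axis of the transfer orbit: a_t = (1.260×10^5 + 1.000×10^6)/2 = 5.630×10^5 km.
Circular speed at r₁: v₁ = √(μ/r₁) = √(4.29226×10^7/1.260×10^5) = 18.45686 km/s.
On the transfer ellipse at r₁, vis-viva gives v_p = √[μ(2/r₁ − 1/a_t)] = 24.59822 km/s.
First burn Δv₁ = |v_p − v₁| = 6.1414 km/s.
At r₂, v₂ = √(μ/r₂) = 6.55154 km/s.
Transfer-orbit speed at r₂: v_a = √[μ(2/r₂ − 1/a_t)] = 3.09938 km/s.
Second burn Δv₂ = |v₂ − v_a| = 3.4522 km/s.
Δv = Δv₁ + Δv₂ = 6.1414 + 3.4522 = 9.594 km/s.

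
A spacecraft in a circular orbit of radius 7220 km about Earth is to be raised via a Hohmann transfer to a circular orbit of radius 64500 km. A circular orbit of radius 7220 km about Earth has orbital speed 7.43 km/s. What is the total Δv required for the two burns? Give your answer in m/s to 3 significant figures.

From the circular-orbit relation v² = μ/r at r = 7220 km: μ = v²r = (7.43)² × 7220 = 3.98579×10^5 km³/s².
The Hohmann ellipse has a_t = (r₁ + r₂)/2 = 35860 km.
Circular speed at r₁: v₁ = √(μ/r₁) = √(3.98579×10^5/7220) = 7.430 km/s.
On the transfer ellipse at r₁, v² = μ(2/r − 1/a) gives v_p = √[μ(2/r₁ − 1/a_t)] = 9.965 km/s.
First burn Δv₁ = |v_p − v₁| = 2.535 km/s.
Circular speed at r₂: v₂ = √(μ/r₂) = 2.48587 km/s.
Transfer-orbit speed at r₂: v_a = √[μ(2/r₂ − 1/a_t)] = 1.11543 km/s.
Second burn Δv₂ = |v₂ − v_a| = 1.370 km/s.
Total Δv = Δv₁ + Δv₂ = 3.905 km/s.

Δv = 3910 m/s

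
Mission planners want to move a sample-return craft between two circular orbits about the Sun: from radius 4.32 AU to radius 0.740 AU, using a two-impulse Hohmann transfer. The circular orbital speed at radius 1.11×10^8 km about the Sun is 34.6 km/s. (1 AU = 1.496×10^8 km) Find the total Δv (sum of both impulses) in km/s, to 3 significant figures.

From the circular-orbit relation v² = μ/r at r = 1.11×10^8 km: μ = v²r = (34.6)² × 1.11×10^8 = 1.32885×10^11 km³/s².
In km: r₁ = 4.32 × 1.496×10^8 = 6.46272×10^8 km; r₂ = 0.740 × 1.496×10^8 = 1.10704×10^8 km.
Semi-major axis of the transfer orbit: a_t = (6.46272×10^8 + 1.10704×10^8)/2 = 3.78488×10^8 km.
Circular speed at r₁: v₁ = √(μ/r₁) = √(1.32885×10^11/6.46272×10^8) = 14.339 km/s.
On the transfer ellipse at r₁, v² = μ(2/r − 1/a) gives v_a = √[μ(2/r₁ − 1/a_t)] = 7.7551 km/s.
First burn Δv₁ = |v_a − v₁| = 6.584 km/s.
At r₂, v₂ = √(μ/r₂) = 34.646 km/s.
Transfer-orbit speed at r₂: v_p = √[μ(2/r₂ − 1/a_t)] = 45.273 km/s.
Second burn Δv₂ = |v₂ − v_p| = 10.63 km/s.
Total Δv = Δv₁ + Δv₂ = 17.21 km/s.

Δv = 17.2 km/s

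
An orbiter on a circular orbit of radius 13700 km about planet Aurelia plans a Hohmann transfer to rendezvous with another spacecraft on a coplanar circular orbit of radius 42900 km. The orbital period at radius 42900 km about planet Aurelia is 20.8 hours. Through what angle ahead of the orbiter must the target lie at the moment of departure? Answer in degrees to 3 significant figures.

From Kepler's third law T² = 4π²r³/μ at r = 42900 km, T = 20.8 hours = 20.8 × 3600 s = 74880 s: μ = 4π²r³/T² = 5.55904×10^5 km³/s².
Semi-major axis of the transfer orbit: a_t = (13700 + 42900)/2 = 28300 km.
The half-period of the transfer ellipse is t = π√(a_t³/μ) = 20060 s.
Target angular speed ω₂ = √(μ/r₂³) = 8.391×10^-5 rad/s.
Angle swept by the target during transfer: ω₂·t = 1.6832 rad = 96.44°.
Arrival is 180° from departure on the ellipse, so φ = 180° − 96.44° = 83.6°.

φ = 83.6°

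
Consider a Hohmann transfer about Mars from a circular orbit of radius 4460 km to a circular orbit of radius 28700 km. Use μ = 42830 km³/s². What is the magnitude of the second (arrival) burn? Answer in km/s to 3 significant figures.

The Hohmann ellipse has a_t = (r₁ + r₂)/2 = 16580 km.
Circular speed at r = 28700 km: v_c = √(μ/r) = 1.2216 km/s.
Transfer-orbit speed at the same r (vis-viva, a = a_t): v_t = √[μ(2/r − 1/a_t)] = 0.63359 km/s.
Δv₂ = |v_t − v_c| = |0.63359 − 1.2216| = 0.5880 km/s.

Δv₂ = 0.588 km/s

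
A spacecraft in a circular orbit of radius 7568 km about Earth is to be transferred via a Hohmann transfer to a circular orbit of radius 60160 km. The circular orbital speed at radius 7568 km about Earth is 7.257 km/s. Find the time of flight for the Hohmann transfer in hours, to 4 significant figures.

t = 8.614 hours

From the circular-orbit relation v² = μ/r at r = 7568 km: μ = v²r = (7.257)² × 7568 = 3.98562×10^5 km³/s².
The Hohmann ellipse has a_t = (r₁ + r₂)/2 = 33864 km.
By Kepler's third law the transfer-orbit period is T = 2π√(a_t³/μ), so t = T/2 = 31010 s.
Converting: 31010 s ÷ 3600 s/hour = 8.614 hours.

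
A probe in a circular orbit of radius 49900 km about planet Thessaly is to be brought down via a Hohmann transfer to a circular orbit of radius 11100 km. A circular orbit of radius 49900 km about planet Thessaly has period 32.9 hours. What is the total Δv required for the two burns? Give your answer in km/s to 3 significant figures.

Δv = 2.62 km/s

From Kepler's third law T² = 4π²r³/μ at r = 49900 km, T = 32.9 hours = 32.9 × 3600 s = 1.1844×10^5 s: μ = 4π²r³/T² = 3.49675×10^5 km³/s².
The Hohmann ellipse has a_t = (r₁ + r₂)/2 = 30500 km.
Circular speed at r₁: v₁ = √(μ/r₁) = √(3.49675×10^5/49900) = 2.6472 km/s.
Transfer-orbit speed at r₁ (vis-viva equation): v_a = √[μ(2/r₁ − 1/a_t)] = 1.5970 km/s.
First burn Δv₁ = |v_a − v₁| = 1.0502 km/s.
At r₂, v₂ = √(μ/r₂) = 5.6127 km/s.
Transfer-orbit speed at r₂: v_p = √[μ(2/r₂ − 1/a_t)] = 7.1791 km/s.
Second burn Δv₂ = |v₂ − v_p| = 1.5664 km/s.
Total Δv = Δv₁ + Δv₂ = 2.617 km/s.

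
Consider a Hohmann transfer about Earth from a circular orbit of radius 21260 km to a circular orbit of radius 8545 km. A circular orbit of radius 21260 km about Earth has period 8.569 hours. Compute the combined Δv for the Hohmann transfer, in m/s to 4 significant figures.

From Kepler's third law T² = 4π²r³/μ at r = 21260 km, T = 8.569 hours = 8.569 × 3600 s = 30848.4 s: μ = 4π²r³/T² = 3.98643×10^5 km³/s².
Semi-major axis of the transfer orbit: a_t = (21260 + 8545)/2 = 14902.5 km.
Circular speed at r₁: v₁ = √(μ/r₁) = √(3.98643×10^5/21260) = 4.330 km/s.
On the transfer ellipse at r₁, vis-viva equation gives v_a = √[μ(2/r₁ − 1/a_t)] = 3.279 km/s.
First burn Δv₁ = |v_a − v₁| = 1.051 km/s.
Circular speed at r₂: v₂ = √(μ/r₂) = 6.830 km/s.
Transfer-orbit speed at r₂: v_p = √[μ(2/r₂ − 1/a_t)] = 8.158 km/s.
Second burn Δv₂ = |v₂ − v_p| = 1.328 km/s.
Δv = Δv₁ + Δv₂ = 1.051 + 1.328 = 2.379 km/s.

Δv = 2379 m/s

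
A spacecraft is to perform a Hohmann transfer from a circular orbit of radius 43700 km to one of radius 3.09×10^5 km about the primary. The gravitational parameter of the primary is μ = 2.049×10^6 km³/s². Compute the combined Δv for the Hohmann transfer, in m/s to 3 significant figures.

Semi-major axis of the transfer orbit: a_t = (43700 + 3.090×10^5)/2 = 1.7635×10^5 km.
Circular speed at r₁: v₁ = √(μ/r₁) = √(2.049×10^6/43700) = 6.847 km/s.
On the transfer ellipse at r₁, vis-viva equation gives v_p = √[μ(2/r₁ − 1/a_t)] = 9.064 km/s.
First burn Δv₁ = |v_p − v₁| = 2.217 km/s.
Circular speed at r₂: v₂ = √(μ/r₂) = 2.575 km/s.
Transfer-orbit speed at r₂: v_a = √[μ(2/r₂ − 1/a_t)] = 1.282 km/s.
Second burn Δv₂ = |v₂ − v_a| = 1.293 km/s.
Δv = Δv₁ + Δv₂ = 2.217 + 1.293 = 3.510 km/s.

Δv = 3510 m/s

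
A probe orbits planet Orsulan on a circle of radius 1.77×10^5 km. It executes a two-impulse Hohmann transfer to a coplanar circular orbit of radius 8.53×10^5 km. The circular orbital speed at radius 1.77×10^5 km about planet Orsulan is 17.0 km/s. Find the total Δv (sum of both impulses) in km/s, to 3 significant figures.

From the circular-orbit relation v² = μ/r at r = 1.77×10^5 km: μ = v²r = (17.0)² × 1.77×10^5 = 5.11530×10^7 km³/s².
Semi-major axis of the transfer orbit: a_t = (1.770×10^5 + 8.530×10^5)/2 = 5.150×10^5 km.
Circular speed at r₁: v₁ = √(μ/r₁) = √(5.11530×10^7/1.770×10^5) = 17.000 km/s.
On the transfer ellipse at r₁, vis-viva gives v_p = √[μ(2/r₁ − 1/a_t)] = 21.879 km/s.
First burn Δv₁ = |v_p − v₁| = 4.879 km/s.
At r₂, v₂ = √(μ/r₂) = 7.744 km/s.
Transfer-orbit speed at r₂: v_a = √[μ(2/r₂ − 1/a_t)] = 4.540 km/s.
Second burn Δv₂ = |v₂ − v_a| = 3.204 km/s.
Δv = Δv₁ + Δv₂ = 4.879 + 3.204 = 8.083 km/s.

Δv = 8.08 km/s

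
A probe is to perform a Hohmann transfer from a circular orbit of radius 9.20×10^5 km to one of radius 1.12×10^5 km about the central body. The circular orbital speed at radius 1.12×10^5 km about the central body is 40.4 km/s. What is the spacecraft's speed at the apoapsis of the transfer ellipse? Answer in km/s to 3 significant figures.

From the circular-orbit relation v² = μ/r at r = 1.12×10^5 km: μ = v²r = (40.4)² × 1.12×10^5 = 1.82802×10^8 km³/s².
Semi-major axis of the transfer orbit: a_t = (9.200×10^5 + 1.120×10^5)/2 = 5.160×10^5 km.
The apoapsis of the transfer ellipse is at r = 9.200×10^5 km.
From the vis-viva equation, v = √[μ(2/r − 1/a_t)] = 6.567 km/s.

v = 6.57 km/s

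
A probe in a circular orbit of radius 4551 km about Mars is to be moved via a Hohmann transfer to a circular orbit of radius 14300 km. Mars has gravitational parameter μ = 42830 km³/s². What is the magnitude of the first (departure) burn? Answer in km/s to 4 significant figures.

Δv₁ = 0.7109 km/s

Transfer-ellipse semi-major axis a_t = (r₁ + r₂)/2 = (4551 + 14300)/2 = 9425.5 km.
On the circular orbit at r = 4551 km, v_c = √(μ/r) = 3.06775 km/s.
Vis-viva on the transfer ellipse at r = 4551 km gives v_t = √[μ(2/r − 1/a_t)] = 3.77865 km/s.
Δv₁ = |v_t − v_c| = |3.77865 − 3.06775| = 0.7109 km/s.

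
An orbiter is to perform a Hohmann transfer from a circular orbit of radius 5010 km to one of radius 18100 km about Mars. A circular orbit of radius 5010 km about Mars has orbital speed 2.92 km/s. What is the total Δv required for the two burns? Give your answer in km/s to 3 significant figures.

From the circular-orbit relation v² = μ/r at r = 5010 km: μ = v²r = (2.92)² × 5010 = 42717.3 km³/s².
Semi-major axis of the transfer orbit: a_t = (5010 + 18100)/2 = 11555 km.
At r₁ the circular-orbit speed is v₁ = √(μ/r₁) = 2.9200 km/s.
Transfer-orbit speed at r₁ (vis-viva equation): v_p = √[μ(2/r₁ − 1/a_t)] = 3.6546 km/s.
First burn Δv₁ = |v_p − v₁| = 0.7346 km/s.
At r₂, v₂ = √(μ/r₂) = 1.5363 km/s.
Transfer-orbit speed at r₂: v_a = √[μ(2/r₂ − 1/a_t)] = 1.0116 km/s.
Second burn Δv₂ = |v₂ − v_a| = 0.5247 km/s.
Total Δv = Δv₁ + Δv₂ = 1.259 km/s.

Δv = 1.26 km/s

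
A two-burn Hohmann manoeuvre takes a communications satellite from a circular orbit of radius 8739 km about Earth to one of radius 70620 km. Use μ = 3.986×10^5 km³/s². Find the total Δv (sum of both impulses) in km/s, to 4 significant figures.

Semi-major axis of the transfer orbit: a_t = (8739 + 70620)/2 = 39679.5 km.
At r₁ the circular-orbit speed is v₁ = √(μ/r₁) = 6.754 km/s.
Transfer-orbit speed at r₁ (vis-viva equation): v_p = √[μ(2/r₁ − 1/a_t)] = 9.010 km/s.
First burn Δv₁ = |v_p − v₁| = 2.256 km/s.
At r₂, v₂ = √(μ/r₂) = 2.376 km/s.
Transfer-orbit speed at r₂: v_a = √[μ(2/r₂ − 1/a_t)] = 1.115 km/s.
Second burn Δv₂ = |v₂ − v_a| = 1.261 km/s.
Δv = Δv₁ + Δv₂ = 2.256 + 1.261 = 3.517 km/s.

Δv = 3.517 km/s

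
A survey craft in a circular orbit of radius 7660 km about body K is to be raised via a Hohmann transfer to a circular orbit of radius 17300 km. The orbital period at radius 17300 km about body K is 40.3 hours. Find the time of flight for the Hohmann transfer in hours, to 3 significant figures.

t = 12.3 hours

From Kepler's third law T² = 4π²r³/μ at r = 17300 km, T = 40.3 hours = 40.3 × 3600 s = 1.4508×10^5 s: μ = 4π²r³/T² = 9711.42 km³/s².
Semi-major axis of the transfer orbit: a_t = (7660 + 17300)/2 = 12480 km.
By Kepler's third law the transfer-orbit period is T = 2π√(a_t³/μ), so t = T/2 = 44450 s.
Converting: 44450 s ÷ 3600 s/hour = 12.3 hours.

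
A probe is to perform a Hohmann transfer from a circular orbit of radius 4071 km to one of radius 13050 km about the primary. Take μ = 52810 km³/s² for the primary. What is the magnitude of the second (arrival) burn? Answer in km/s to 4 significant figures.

Δv₂ = 0.6244 km/s

The Hohmann ellipse has a_t = (r₁ + r₂)/2 = 8560.5 km.
On the circular orbit at r = 13050 km, v_c = √(μ/r) = 2.01165 km/s.
Vis-viva on the transfer ellipse at r = 13050 km gives v_t = √[μ(2/r − 1/a_t)] = 1.38725 km/s.
Δv₂ = |v_t − v_c| = |1.38725 − 2.01165| = 0.6244 km/s.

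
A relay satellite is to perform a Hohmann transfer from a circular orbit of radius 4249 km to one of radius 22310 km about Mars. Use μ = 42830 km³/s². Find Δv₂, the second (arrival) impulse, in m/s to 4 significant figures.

The Hohmann ellipse has a_t = (r₁ + r₂)/2 = 13279.5 km.
On the circular orbit at r = 22310 km, v_c = √(μ/r) = 1.38556 km/s.
Vis-viva on the transfer ellipse at r = 22310 km gives v_t = √[μ(2/r − 1/a_t)] = 0.783749 km/s.
Δv₂ = |v_t − v_c| = |0.783749 − 1.38556| = 0.6018 km/s.

Δv₂ = 601.8 m/s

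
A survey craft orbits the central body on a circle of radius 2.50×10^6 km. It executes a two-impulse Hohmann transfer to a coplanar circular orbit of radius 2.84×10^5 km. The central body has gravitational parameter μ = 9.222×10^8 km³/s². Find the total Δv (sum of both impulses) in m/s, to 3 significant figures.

Transfer-ellipse semi-major axis a_t = (r₁ + r₂)/2 = (2.500×10^6 + 2.840×10^5)/2 = 1.392×10^6 km.
Circular speed at r₁: v₁ = √(μ/r₁) = √(9.222×10^8/2.500×10^6) = 19.206 km/s.
On the transfer ellipse at r₁, vis-viva equation gives v_a = √[μ(2/r₁ − 1/a_t)] = 8.6753 km/s.
First burn Δv₁ = |v_a − v₁| = 10.53 km/s.
At r₂, v₂ = √(μ/r₂) = 56.984 km/s.
Transfer-orbit speed at r₂: v_p = √[μ(2/r₂ − 1/a_t)] = 76.367 km/s.
Second burn Δv₂ = |v₂ − v_p| = 19.38 km/s.
Δv = Δv₁ + Δv₂ = 10.53 + 19.38 = 29.91 km/s.

Δv = 29900 m/s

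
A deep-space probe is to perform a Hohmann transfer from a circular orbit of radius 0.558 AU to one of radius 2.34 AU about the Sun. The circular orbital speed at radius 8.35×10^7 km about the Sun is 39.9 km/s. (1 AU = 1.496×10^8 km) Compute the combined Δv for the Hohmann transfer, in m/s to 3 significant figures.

Δv = 18200 m/s

From the circular-orbit relation v² = μ/r at r = 8.35×10^7 km: μ = v²r = (39.9)² × 8.35×10^7 = 1.32933×10^11 km³/s².
In km: r₁ = 0.558 × 1.496×10^8 = 8.34768×10^7 km; r₂ = 2.34 × 1.496×10^8 = 3.50064×10^8 km.
Semi-major axis of the transfer orbit: a_t = (8.34768×10^7 + 3.50064×10^8)/2 = 2.167704×10^8 km.
Circular speed at r₁: v₁ = √(μ/r₁) = √(1.32933×10^11/8.34768×10^7) = 39.906 km/s.
Transfer-orbit speed at r₁ (v² = μ(2/r − 1/a)): v_p = √[μ(2/r₁ − 1/a_t)] = 50.712 km/s.
First burn Δv₁ = |v_p − v₁| = 10.81 km/s.
Circular speed at r₂: v₂ = √(μ/r₂) = 19.487 km/s.
Transfer-orbit speed at r₂: v_a = √[μ(2/r₂ − 1/a_t)] = 12.093 km/s.
Second burn Δv₂ = |v₂ − v_a| = 7.394 km/s.
Total Δv = Δv₁ + Δv₂ = 18.20 km/s.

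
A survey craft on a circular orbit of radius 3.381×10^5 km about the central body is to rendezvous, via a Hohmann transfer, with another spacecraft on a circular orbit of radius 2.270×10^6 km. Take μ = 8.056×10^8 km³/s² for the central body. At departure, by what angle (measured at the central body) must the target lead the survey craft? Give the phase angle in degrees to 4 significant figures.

φ = 101.6°

The Hohmann ellipse has a_t = (r₁ + r₂)/2 = 1.30405×10^6 km.
The half-period of the transfer ellipse is t = π√(a_t³/μ) = 1.6483×10^5 s.
The target's mean motion on its circular orbit is ω₂ = √(μ/r₂³) = 8.2989×10^-6 rad/s.
Angle swept by the target during transfer: ω₂·t = 1.3679 rad = 78.37°.
Arrival is 180° from departure on the ellipse, so φ = 180° − 78.37° = 101.6°.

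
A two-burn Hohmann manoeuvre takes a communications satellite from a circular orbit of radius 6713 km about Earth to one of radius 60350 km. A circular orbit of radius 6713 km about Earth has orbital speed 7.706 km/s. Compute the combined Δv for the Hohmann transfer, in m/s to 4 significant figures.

From the circular-orbit relation v² = μ/r at r = 6713 km: μ = v²r = (7.706)² × 6713 = 3.98634×10^5 km³/s².
Semi-major axis of the transfer orbit: a_t = (6713 + 60350)/2 = 33531.5 km.
Circular speed at r₁: v₁ = √(μ/r₁) = √(3.98634×10^5/6713) = 7.7060 km/s.
Transfer-orbit speed at r₁ (vis-viva equation): v_p = √[μ(2/r₁ − 1/a_t)] = 10.338 km/s.
First burn Δv₁ = |v_p − v₁| = 2.632 km/s.
Circular speed at r₂: v₂ = √(μ/r₂) = 2.570 km/s.
Transfer-orbit speed at r₂: v_a = √[μ(2/r₂ − 1/a_t)] = 1.150 km/s.
Second burn Δv₂ = |v₂ − v_a| = 1.420 km/s.
Δv = Δv₁ + Δv₂ = 2.632 + 1.420 = 4.052 km/s.

Δv = 4052 m/s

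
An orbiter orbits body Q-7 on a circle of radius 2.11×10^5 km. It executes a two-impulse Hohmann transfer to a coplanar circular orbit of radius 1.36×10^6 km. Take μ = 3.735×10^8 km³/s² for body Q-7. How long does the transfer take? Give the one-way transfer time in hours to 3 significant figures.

t = 31.4 hours

The Hohmann ellipse has a_t = (r₁ + r₂)/2 = 7.855×10^5 km.
Transfer time t = π√(a_t³/μ) = π√((7.855×10^5)³ / 3.735×10^8) = 1.132×10^5 s.
Converting: 1.132×10^5 s ÷ 3600 s/hour = 31.4 hours.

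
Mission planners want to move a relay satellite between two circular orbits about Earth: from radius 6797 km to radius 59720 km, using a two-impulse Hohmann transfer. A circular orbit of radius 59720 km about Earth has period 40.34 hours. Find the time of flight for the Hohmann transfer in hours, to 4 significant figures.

t = 8.383 hours

From Kepler's third law T² = 4π²r³/μ at r = 59720 km, T = 40.34 hours = 40.34 × 3600 s = 1.45224×10^5 s: μ = 4π²r³/T² = 3.98696×10^5 km³/s².
Semi-major axis of the transfer orbit: a_t = (6797 + 59720)/2 = 33258.5 km.
Half the transfer-orbit period gives t = π√(a_t³/μ) = 30180 s.
Converting: 30180 s ÷ 3600 s/hour = 8.383 hours.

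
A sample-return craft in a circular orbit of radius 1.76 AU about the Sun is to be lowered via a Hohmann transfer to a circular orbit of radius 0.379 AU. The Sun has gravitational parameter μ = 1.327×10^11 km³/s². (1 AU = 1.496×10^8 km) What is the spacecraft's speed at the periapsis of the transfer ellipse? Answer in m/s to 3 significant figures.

In km: r₁ = 1.76 × 1.496×10^8 = 2.63296×10^8 km; r₂ = 0.379 × 1.496×10^8 = 5.66984×10^7 km.
The Hohmann ellipse has a_t = (r₁ + r₂)/2 = 1.599972×10^8 km.
The periapsis of the transfer ellipse is at r = 5.66984×10^7 km.
From the vis-viva equation, v = √[μ(2/r − 1/a_t)] = 62.06 km/s.

v = 62100 m/s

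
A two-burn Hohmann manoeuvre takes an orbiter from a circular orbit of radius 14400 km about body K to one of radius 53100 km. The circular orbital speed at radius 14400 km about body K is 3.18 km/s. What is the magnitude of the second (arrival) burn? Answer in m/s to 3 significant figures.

From the circular-orbit relation v² = μ/r at r = 14400 km: μ = v²r = (3.18)² × 14400 = 1.45619×10^5 km³/s².
The Hohmann ellipse has a_t = (r₁ + r₂)/2 = 33750 km.
On the circular orbit at r = 53100 km, v_c = √(μ/r) = 1.6560 km/s.
Vis-viva on the transfer ellipse at r = 53100 km gives v_t = √[μ(2/r − 1/a_t)] = 1.0817 km/s.
Δv₂ = |v_t − v_c| = |1.0817 − 1.6560| = 0.5743 km/s.

Δv₂ = 574 m/s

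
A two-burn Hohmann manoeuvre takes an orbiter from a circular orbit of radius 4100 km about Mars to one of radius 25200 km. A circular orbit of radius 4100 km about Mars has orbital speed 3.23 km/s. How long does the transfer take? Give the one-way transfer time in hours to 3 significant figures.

From the circular-orbit relation v² = μ/r at r = 4100 km: μ = v²r = (3.23)² × 4100 = 42774.9 km³/s².
The Hohmann ellipse has a_t = (r₁ + r₂)/2 = 14650 km.
Transfer time t = π√(a_t³/μ) = π√((14650)³ / 42774.9) = 26930 s.
Converting: 26930 s ÷ 3600 s/hour = 7.48 hours.

t = 7.48 hours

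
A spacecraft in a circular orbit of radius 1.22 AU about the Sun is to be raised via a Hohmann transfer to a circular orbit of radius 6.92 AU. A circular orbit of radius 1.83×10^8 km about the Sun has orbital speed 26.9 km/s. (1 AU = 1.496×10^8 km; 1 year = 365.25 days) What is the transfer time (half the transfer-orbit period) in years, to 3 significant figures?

t = 4.11 years

From the circular-orbit relation v² = μ/r at r = 1.83×10^8 km: μ = v²r = (26.9)² × 1.83×10^8 = 1.32421×10^11 km³/s².
In km: r₁ = 1.22 × 1.496×10^8 = 1.82512×10^8 km; r₂ = 6.92 × 1.496×10^8 = 1.035232×10^9 km.
Semi-major axis of the transfer orbit: a_t = (1.82512×10^8 + 1.035232×10^9)/2 = 6.08872×10^8 km.
Transfer time t = π√(a_t³/μ) = π√((6.08872×10^8)³ / 1.32421×10^11) = 1.297×10^8 s.
Converting: 1.297×10^8 s ÷ 3.15576×10^7 s/year (365.25 × 86400) = 4.11 years.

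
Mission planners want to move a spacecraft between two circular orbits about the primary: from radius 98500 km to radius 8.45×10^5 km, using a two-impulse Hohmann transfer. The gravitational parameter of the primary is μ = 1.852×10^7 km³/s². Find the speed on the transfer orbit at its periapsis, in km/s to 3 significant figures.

The Hohmann ellipse has a_t = (r₁ + r₂)/2 = 4.7175×10^5 km.
At periapsis, r = 98500 km.
Applying v² = μ(2/r − 1/a_t): v = 18.35 km/s.

v = 18.4 km/s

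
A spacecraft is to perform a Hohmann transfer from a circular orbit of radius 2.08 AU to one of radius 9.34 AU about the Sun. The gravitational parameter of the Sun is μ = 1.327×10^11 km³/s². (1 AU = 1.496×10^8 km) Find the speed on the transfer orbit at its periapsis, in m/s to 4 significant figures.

In km: r₁ = 2.08 × 1.496×10^8 = 3.11168×10^8 km; r₂ = 9.34 × 1.496×10^8 = 1.397264×10^9 km.
Transfer-ellipse semi-major axis a_t = (r₁ + r₂)/2 = (3.11168×10^8 + 1.397264×10^9)/2 = 8.54216×10^8 km.
At periapsis, r = 3.11168×10^8 km.
Applying v² = μ(2/r − 1/a_t): v = 26.41 km/s.

v = 26410 m/s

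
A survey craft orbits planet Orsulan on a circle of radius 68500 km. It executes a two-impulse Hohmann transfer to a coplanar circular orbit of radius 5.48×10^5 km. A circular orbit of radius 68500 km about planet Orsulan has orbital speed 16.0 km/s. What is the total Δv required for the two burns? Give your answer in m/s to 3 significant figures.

Δv = 8320 m/s

From the circular-orbit relation v² = μ/r at r = 68500 km: μ = v²r = (16.0)² × 68500 = 1.75360×10^7 km³/s².
Semi-major axis of the transfer orbit: a_t = (68500 + 5.480×10^5)/2 = 3.0825×10^5 km.
Circular speed at r₁: v₁ = √(μ/r₁) = √(1.75360×10^7/68500) = 16.00000 km/s.
On the transfer ellipse at r₁, v² = μ(2/r − 1/a) gives v_p = √[μ(2/r₁ − 1/a_t)] = 21.33333 km/s.
First burn Δv₁ = |v_p − v₁| = 5.33333 km/s.
Circular speed at r₂: v₂ = √(μ/r₂) = 5.656854 km/s.
Transfer-orbit speed at r₂: v_a = √[μ(2/r₂ − 1/a_t)] = 2.666667 km/s.
Second burn Δv₂ = |v₂ − v_a| = 2.99019 km/s.
Δv = Δv₁ + Δv₂ = 5.33333 + 2.99019 = 8.324 km/s.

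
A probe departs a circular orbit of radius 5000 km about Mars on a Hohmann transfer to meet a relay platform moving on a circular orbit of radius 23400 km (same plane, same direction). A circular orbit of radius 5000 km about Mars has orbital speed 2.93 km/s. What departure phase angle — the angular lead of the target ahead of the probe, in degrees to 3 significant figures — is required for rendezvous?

φ = 94.9°

From the circular-orbit relation v² = μ/r at r = 5000 km: μ = v²r = (2.93)² × 5000 = 42924.5 km³/s².
The Hohmann ellipse has a_t = (r₁ + r₂)/2 = 14200 km.
The half-period of the transfer ellipse is t = π√(a_t³/μ) = 25658 s.
Target angular speed ω₂ = √(μ/r₂³) = 5.7880×10^-5 rad/s.
Angle swept by the target during transfer: ω₂·t = 1.4851 rad = 85.09°.
The probe traverses 180° on the transfer ellipse, so the target must lead by 180° − 85.09° = 94.9°.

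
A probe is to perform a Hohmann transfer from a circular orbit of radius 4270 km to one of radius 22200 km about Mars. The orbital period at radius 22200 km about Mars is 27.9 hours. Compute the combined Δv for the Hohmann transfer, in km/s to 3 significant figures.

Δv = 1.53 km/s

From Kepler's third law T² = 4π²r³/μ at r = 22200 km, T = 27.9 hours = 27.9 × 3600 s = 1.0044×10^5 s: μ = 4π²r³/T² = 42815.9 km³/s².
Transfer-ellipse semi-major axis a_t = (r₁ + r₂)/2 = (4270 + 22200)/2 = 13235 km.
At r₁ the circular-orbit speed is v₁ = √(μ/r₁) = 3.16657 km/s.
Transfer-orbit speed at r₁ (v² = μ(2/r − 1/a)): v_p = √[μ(2/r₁ − 1/a_t)] = 4.10113 km/s.
First burn Δv₁ = |v_p − v₁| = 0.934560 km/s.
Circular speed at r₂: v₂ = √(μ/r₂) = 1.3887566 km/s.
Transfer-orbit speed at r₂: v_a = √[μ(2/r₂ − 1/a_t)] = 0.78882035 km/s.
Second burn Δv₂ = |v₂ − v_a| = 0.599936 km/s.
Δv = Δv₁ + Δv₂ = 0.934560 + 0.599936 = 1.534 km/s.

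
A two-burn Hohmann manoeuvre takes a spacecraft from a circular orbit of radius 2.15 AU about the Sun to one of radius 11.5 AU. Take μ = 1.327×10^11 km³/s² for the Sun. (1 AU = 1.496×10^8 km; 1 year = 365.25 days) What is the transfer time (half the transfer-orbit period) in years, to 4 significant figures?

In km: r₁ = 2.15 × 1.496×10^8 = 3.2164×10^8 km; r₂ = 11.5 × 1.496×10^8 = 1.7204×10^9 km.
The Hohmann ellipse has a_t = (r₁ + r₂)/2 = 1.02102×10^9 km.
Transfer time t = π√(a_t³/μ) = π√((1.02102×10^9)³ / 1.327×10^11) = 2.8136×10^8 s.
Converting: 2.8136×10^8 s ÷ 3.15576×10^7 s/year (365.25 × 86400) = 8.916 years.

t = 8.916 years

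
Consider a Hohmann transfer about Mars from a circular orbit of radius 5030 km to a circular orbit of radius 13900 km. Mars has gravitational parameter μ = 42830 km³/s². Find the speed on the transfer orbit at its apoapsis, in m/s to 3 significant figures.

v = 1280 m/s

The Hohmann ellipse has a_t = (r₁ + r₂)/2 = 9465 km.
The apoapsis of the transfer ellipse is at r = 13900 km.
From the vis-viva equation, v = √[μ(2/r − 1/a_t)] = 1.280 km/s.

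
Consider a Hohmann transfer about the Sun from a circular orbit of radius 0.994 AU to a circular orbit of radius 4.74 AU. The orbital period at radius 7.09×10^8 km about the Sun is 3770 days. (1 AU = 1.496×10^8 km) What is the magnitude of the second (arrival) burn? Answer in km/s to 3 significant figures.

From Kepler's third law T² = 4π²r³/μ at r = 7.09×10^8 km, T = 3770 days = 3770 × 86400 s = 3.25728×10^8 s: μ = 4π²r³/T² = 1.32614×10^11 km³/s².
In km: r₁ = 0.994 × 1.496×10^8 = 1.487024×10^8 km; r₂ = 4.74 × 1.496×10^8 = 7.09104×10^8 km.
The Hohmann ellipse has a_t = (r₁ + r₂)/2 = 4.289032×10^8 km.
On the circular orbit at r = 7.09104×10^8 km, v_c = √(μ/r) = 13.675 km/s.
Transfer-orbit speed at the same r (vis-viva, a = a_t): v_t = √[μ(2/r − 1/a_t)] = 8.0523 km/s.
Δv₂ = |v_t − v_c| = |8.0523 − 13.675| = 5.623 km/s.

Δv₂ = 5.62 km/s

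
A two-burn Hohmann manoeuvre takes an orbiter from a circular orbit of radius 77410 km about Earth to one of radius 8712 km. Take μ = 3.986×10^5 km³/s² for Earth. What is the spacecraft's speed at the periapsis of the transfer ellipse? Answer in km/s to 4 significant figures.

v = 9.069 km/s

Transfer-ellipse semi-major axis a_t = (r₁ + r₂)/2 = (77410 + 8712)/2 = 43061 km.
At periapsis, r = 8712 km.
Applying v² = μ(2/r − 1/a_t): v = 9.069 km/s.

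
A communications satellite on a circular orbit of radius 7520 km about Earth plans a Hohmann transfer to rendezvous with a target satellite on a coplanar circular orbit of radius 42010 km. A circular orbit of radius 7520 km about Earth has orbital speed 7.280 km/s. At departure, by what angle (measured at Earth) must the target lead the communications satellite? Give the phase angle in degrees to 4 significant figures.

From the circular-orbit relation v² = μ/r at r = 7520 km: μ = v²r = (7.280)² × 7520 = 3.98548×10^5 km³/s².
Semi-major axis of the transfer orbit: a_t = (7520 + 42010)/2 = 24765 km.
Transfer time t = π√(a_t³/μ) = 19390 s.
The target's mean motion on its circular orbit is ω₂ = √(μ/r₂³) = 7.332×10^-5 rad/s.
Angle swept by the target during transfer: ω₂·t = 1.422 rad = 81.47°.
Arrival is 180° from departure on the ellipse, so φ = 180° − 81.47° = 98.53°.

φ = 98.53°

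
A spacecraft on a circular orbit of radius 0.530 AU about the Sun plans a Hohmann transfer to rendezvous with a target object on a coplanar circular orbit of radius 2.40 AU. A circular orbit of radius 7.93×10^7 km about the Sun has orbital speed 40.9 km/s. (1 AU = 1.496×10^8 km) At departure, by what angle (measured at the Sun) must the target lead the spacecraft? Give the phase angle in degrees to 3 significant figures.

From the circular-orbit relation v² = μ/r at r = 7.93×10^7 km: μ = v²r = (40.9)² × 7.93×10^7 = 1.32654×10^11 km³/s².
In km: r₁ = 0.530 × 1.496×10^8 = 7.9288×10^7 km; r₂ = 2.40 × 1.496×10^8 = 3.5904×10^8 km.
Semi-major axis of the transfer orbit: a_t = (7.9288×10^7 + 3.5904×10^8)/2 = 2.19164×10^8 km.
Transfer time t = π√(a_t³/μ) = 2.79862×10^7 s.
The target's mean motion on its circular orbit is ω₂ = √(μ/r₂³) = 5.35360×10^-8 rad/s.
Angle swept by the target during transfer: ω₂·t = 1.49827 rad = 85.84°.
The spacecraft traverses 180° on the transfer ellipse, so the target must lead by 180° − 85.84° = 94.2°.

φ = 94.2°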